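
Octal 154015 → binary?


Each octal digit → 3 binary bits:
  1 = 001
  5 = 101
  4 = 100
  0 = 000
  1 = 001
  5 = 101
Concatenate: 001 101 100 000 001 101
= 001101100000001101


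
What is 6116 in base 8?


Divide by 8 repeatedly:
6116 ÷ 8 = 764 remainder 4
764 ÷ 8 = 95 remainder 4
95 ÷ 8 = 11 remainder 7
11 ÷ 8 = 1 remainder 3
1 ÷ 8 = 0 remainder 1
Reading remainders bottom-up:
= 0o13744


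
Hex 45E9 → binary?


Each hex digit → 4 binary bits:
  4 = 0100
  5 = 0101
  E = 1110
  9 = 1001
Concatenate: 0100 0101 1110 1001
= 0100010111101001


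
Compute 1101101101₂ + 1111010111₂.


Align and add column by column (LSB to MSB, carry propagating):
  01101101101
+ 01111010111
  -----------
  col 0: 1 + 1 + 0 (carry in) = 2 → bit 0, carry out 1
  col 1: 0 + 1 + 1 (carry in) = 2 → bit 0, carry out 1
  col 2: 1 + 1 + 1 (carry in) = 3 → bit 1, carry out 1
  col 3: 1 + 0 + 1 (carry in) = 2 → bit 0, carry out 1
  col 4: 0 + 1 + 1 (carry in) = 2 → bit 0, carry out 1
  col 5: 1 + 0 + 1 (carry in) = 2 → bit 0, carry out 1
  col 6: 1 + 1 + 1 (carry in) = 3 → bit 1, carry out 1
  col 7: 0 + 1 + 1 (carry in) = 2 → bit 0, carry out 1
  col 8: 1 + 1 + 1 (carry in) = 3 → bit 1, carry out 1
  col 9: 1 + 1 + 1 (carry in) = 3 → bit 1, carry out 1
  col 10: 0 + 0 + 1 (carry in) = 1 → bit 1, carry out 0
Reading bits MSB→LSB: 11101000100
Strip leading zeros: 11101000100
= 11101000100


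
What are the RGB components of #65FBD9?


Hex: #65FBD9
R = 65₁₆ = 101
G = FB₁₆ = 251
B = D9₁₆ = 217
= RGB(101, 251, 217)


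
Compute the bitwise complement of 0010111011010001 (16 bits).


Original: 0010111011010001
Invert all bits:
  bit 0: 0 → 1
  bit 1: 0 → 1
  bit 2: 1 → 0
  bit 3: 0 → 1
  bit 4: 1 → 0
  bit 5: 1 → 0
  bit 6: 1 → 0
  bit 7: 0 → 1
  bit 8: 1 → 0
  bit 9: 1 → 0
  bit 10: 0 → 1
  bit 11: 1 → 0
  bit 12: 0 → 1
  bit 13: 0 → 1
  bit 14: 0 → 1
  bit 15: 1 → 0
= 1101000100101110


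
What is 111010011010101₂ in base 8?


Group into 3-bit groups: 111010011010101
  111 = 7
  010 = 2
  011 = 3
  010 = 2
  101 = 5
= 0o72325


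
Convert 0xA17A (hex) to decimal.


Positional values:
Position 0: A × 16^0 = 10 × 1 = 10
Position 1: 7 × 16^1 = 7 × 16 = 112
Position 2: 1 × 16^2 = 1 × 256 = 256
Position 3: A × 16^3 = 10 × 4096 = 40960
Sum = 10 + 112 + 256 + 40960
= 41338


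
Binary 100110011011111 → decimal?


Positional values:
Bit 0: 1 × 2^0 = 1
Bit 1: 1 × 2^1 = 2
Bit 2: 1 × 2^2 = 4
Bit 3: 1 × 2^3 = 8
Bit 4: 1 × 2^4 = 16
Bit 6: 1 × 2^6 = 64
Bit 7: 1 × 2^7 = 128
Bit 10: 1 × 2^10 = 1024
Bit 11: 1 × 2^11 = 2048
Bit 14: 1 × 2^14 = 16384
Sum = 1 + 2 + 4 + 8 + 16 + 64 + 128 + 1024 + 2048 + 16384
= 19679


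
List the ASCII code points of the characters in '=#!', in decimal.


String: '=#!'  (3 characters)
Per-character ASCII lookup:
  '=': special character: '=' = 61
  '#': special character: '#' = 35
  '!': special character: '!' = 33
= 61 35 33


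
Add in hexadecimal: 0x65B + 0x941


Align and add column by column (LSB to MSB, each column mod 16 with carry):
  065B
+ 0941
  ----
  col 0: B(11) + 1(1) + 0 (carry in) = 12 → C(12), carry out 0
  col 1: 5(5) + 4(4) + 0 (carry in) = 9 → 9(9), carry out 0
  col 2: 6(6) + 9(9) + 0 (carry in) = 15 → F(15), carry out 0
  col 3: 0(0) + 0(0) + 0 (carry in) = 0 → 0(0), carry out 0
Reading digits MSB→LSB: 0F9C
Strip leading zeros: F9C
= 0xF9C


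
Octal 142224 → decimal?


Positional values:
Position 0: 4 × 8^0 = 4
Position 1: 2 × 8^1 = 16
Position 2: 2 × 8^2 = 128
Position 3: 2 × 8^3 = 1024
Position 4: 4 × 8^4 = 16384
Position 5: 1 × 8^5 = 32768
Sum = 4 + 16 + 128 + 1024 + 16384 + 32768
= 50324


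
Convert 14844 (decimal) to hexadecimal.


Divide by 16 repeatedly:
14844 ÷ 16 = 927 remainder 12 (C)
927 ÷ 16 = 57 remainder 15 (F)
57 ÷ 16 = 3 remainder 9 (9)
3 ÷ 16 = 0 remainder 3 (3)
Reading remainders bottom-up:
= 0x39FC


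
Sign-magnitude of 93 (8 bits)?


Sign bit: 0 (positive)
Magnitude: 93 = 1011101
= 01011101


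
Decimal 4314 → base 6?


Divide by 6 repeatedly:
4314 ÷ 6 = 719 remainder 0
719 ÷ 6 = 119 remainder 5
119 ÷ 6 = 19 remainder 5
19 ÷ 6 = 3 remainder 1
3 ÷ 6 = 0 remainder 3
Reading remainders bottom-up:
= 31550


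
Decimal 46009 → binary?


Divide by 2 repeatedly:
46009 ÷ 2 = 23004 remainder 1
23004 ÷ 2 = 11502 remainder 0
11502 ÷ 2 = 5751 remainder 0
5751 ÷ 2 = 2875 remainder 1
2875 ÷ 2 = 1437 remainder 1
1437 ÷ 2 = 718 remainder 1
718 ÷ 2 = 359 remainder 0
359 ÷ 2 = 179 remainder 1
179 ÷ 2 = 89 remainder 1
89 ÷ 2 = 44 remainder 1
44 ÷ 2 = 22 remainder 0
22 ÷ 2 = 11 remainder 0
11 ÷ 2 = 5 remainder 1
5 ÷ 2 = 2 remainder 1
2 ÷ 2 = 1 remainder 0
1 ÷ 2 = 0 remainder 1
Reading remainders bottom-up:
= 1011001110111001


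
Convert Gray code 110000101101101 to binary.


Gray code: 110000101101101
MSB stays the same: 1
Each subsequent bit = prev_binary XOR current_gray:
  B[1] = 1 XOR 1 = 0
  B[2] = 0 XOR 0 = 0
  B[3] = 0 XOR 0 = 0
  B[4] = 0 XOR 0 = 0
  B[5] = 0 XOR 0 = 0
  B[6] = 0 XOR 1 = 1
  B[7] = 1 XOR 0 = 1
  B[8] = 1 XOR 1 = 0
  B[9] = 0 XOR 1 = 1
  B[10] = 1 XOR 0 = 1
  B[11] = 1 XOR 1 = 0
  B[12] = 0 XOR 1 = 1
  B[13] = 1 XOR 0 = 1
  B[14] = 1 XOR 1 = 0
= 100000110110110 (16822 decimal)


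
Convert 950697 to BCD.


Each digit → 4-bit binary:
  9 → 1001
  5 → 0101
  0 → 0000
  6 → 0110
  9 → 1001
  7 → 0111
= 1001 0101 0000 0110 1001 0111


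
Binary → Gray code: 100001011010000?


Binary: 100001011010000
Gray code: G = B XOR (B >> 1)
B >> 1 = 010000101101000
100001011010000 XOR 010000101101000:
  1 XOR 0 = 1
  0 XOR 1 = 1
  0 XOR 0 = 0
  0 XOR 0 = 0
  0 XOR 0 = 0
  1 XOR 0 = 1
  0 XOR 1 = 1
  1 XOR 0 = 1
  1 XOR 1 = 0
  0 XOR 1 = 1
  1 XOR 0 = 1
  0 XOR 1 = 1
  0 XOR 0 = 0
  0 XOR 0 = 0
  0 XOR 0 = 0
= 110001110111000


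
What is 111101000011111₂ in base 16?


Group into 4-bit nibbles: 0111101000011111
  0111 = 7
  1010 = A
  0001 = 1
  1111 = F
= 0x7A1F


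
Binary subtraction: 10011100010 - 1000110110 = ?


Align and subtract column by column (LSB to MSB, borrowing when needed):
  10011100010
- 01000110110
  -----------
  col 0: (0 - 0 borrow-in) - 0 → 0 - 0 = 0, borrow out 0
  col 1: (1 - 0 borrow-in) - 1 → 1 - 1 = 0, borrow out 0
  col 2: (0 - 0 borrow-in) - 1 → borrow from next column: (0+2) - 1 = 1, borrow out 1
  col 3: (0 - 1 borrow-in) - 0 → borrow from next column: (-1+2) - 0 = 1, borrow out 1
  col 4: (0 - 1 borrow-in) - 1 → borrow from next column: (-1+2) - 1 = 0, borrow out 1
  col 5: (1 - 1 borrow-in) - 1 → borrow from next column: (0+2) - 1 = 1, borrow out 1
  col 6: (1 - 1 borrow-in) - 0 → 0 - 0 = 0, borrow out 0
  col 7: (1 - 0 borrow-in) - 0 → 1 - 0 = 1, borrow out 0
  col 8: (0 - 0 borrow-in) - 0 → 0 - 0 = 0, borrow out 0
  col 9: (0 - 0 borrow-in) - 1 → borrow from next column: (0+2) - 1 = 1, borrow out 1
  col 10: (1 - 1 borrow-in) - 0 → 0 - 0 = 0, borrow out 0
Reading bits MSB→LSB: 01010101100
Strip leading zeros: 1010101100
= 1010101100


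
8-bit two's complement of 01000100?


Original: 01000100
Step 1 - Invert all bits: 10111011
Step 2 - Add 1: 10111011 + 1
= 10111100 (represents -68)


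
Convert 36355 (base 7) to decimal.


Positional values (base 7):
  5 × 7^0 = 5 × 1 = 5
  5 × 7^1 = 5 × 7 = 35
  3 × 7^2 = 3 × 49 = 147
  6 × 7^3 = 6 × 343 = 2058
  3 × 7^4 = 3 × 2401 = 7203
Sum = 5 + 35 + 147 + 2058 + 7203
= 9448


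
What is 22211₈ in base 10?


Positional values:
Position 0: 1 × 8^0 = 1
Position 1: 1 × 8^1 = 8
Position 2: 2 × 8^2 = 128
Position 3: 2 × 8^3 = 1024
Position 4: 2 × 8^4 = 8192
Sum = 1 + 8 + 128 + 1024 + 8192
= 9353


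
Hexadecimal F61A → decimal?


Positional values:
Position 0: A × 16^0 = 10 × 1 = 10
Position 1: 1 × 16^1 = 1 × 16 = 16
Position 2: 6 × 16^2 = 6 × 256 = 1536
Position 3: F × 16^3 = 15 × 4096 = 61440
Sum = 10 + 16 + 1536 + 61440
= 63002


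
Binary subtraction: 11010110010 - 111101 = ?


Align and subtract column by column (LSB to MSB, borrowing when needed):
  11010110010
- 00000111101
  -----------
  col 0: (0 - 0 borrow-in) - 1 → borrow from next column: (0+2) - 1 = 1, borrow out 1
  col 1: (1 - 1 borrow-in) - 0 → 0 - 0 = 0, borrow out 0
  col 2: (0 - 0 borrow-in) - 1 → borrow from next column: (0+2) - 1 = 1, borrow out 1
  col 3: (0 - 1 borrow-in) - 1 → borrow from next column: (-1+2) - 1 = 0, borrow out 1
  col 4: (1 - 1 borrow-in) - 1 → borrow from next column: (0+2) - 1 = 1, borrow out 1
  col 5: (1 - 1 borrow-in) - 1 → borrow from next column: (0+2) - 1 = 1, borrow out 1
  col 6: (0 - 1 borrow-in) - 0 → borrow from next column: (-1+2) - 0 = 1, borrow out 1
  col 7: (1 - 1 borrow-in) - 0 → 0 - 0 = 0, borrow out 0
  col 8: (0 - 0 borrow-in) - 0 → 0 - 0 = 0, borrow out 0
  col 9: (1 - 0 borrow-in) - 0 → 1 - 0 = 1, borrow out 0
  col 10: (1 - 0 borrow-in) - 0 → 1 - 0 = 1, borrow out 0
Reading bits MSB→LSB: 11001110101
Strip leading zeros: 11001110101
= 11001110101


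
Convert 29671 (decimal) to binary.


Divide by 2 repeatedly:
29671 ÷ 2 = 14835 remainder 1
14835 ÷ 2 = 7417 remainder 1
7417 ÷ 2 = 3708 remainder 1
3708 ÷ 2 = 1854 remainder 0
1854 ÷ 2 = 927 remainder 0
927 ÷ 2 = 463 remainder 1
463 ÷ 2 = 231 remainder 1
231 ÷ 2 = 115 remainder 1
115 ÷ 2 = 57 remainder 1
57 ÷ 2 = 28 remainder 1
28 ÷ 2 = 14 remainder 0
14 ÷ 2 = 7 remainder 0
7 ÷ 2 = 3 remainder 1
3 ÷ 2 = 1 remainder 1
1 ÷ 2 = 0 remainder 1
Reading remainders bottom-up:
= 111001111100111


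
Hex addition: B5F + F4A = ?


Align and add column by column (LSB to MSB, each column mod 16 with carry):
  0B5F
+ 0F4A
  ----
  col 0: F(15) + A(10) + 0 (carry in) = 25 → 9(9), carry out 1
  col 1: 5(5) + 4(4) + 1 (carry in) = 10 → A(10), carry out 0
  col 2: B(11) + F(15) + 0 (carry in) = 26 → A(10), carry out 1
  col 3: 0(0) + 0(0) + 1 (carry in) = 1 → 1(1), carry out 0
Reading digits MSB→LSB: 1AA9
Strip leading zeros: 1AA9
= 0x1AA9


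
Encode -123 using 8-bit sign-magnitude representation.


Sign bit: 1 (negative)
Magnitude: 123 = 1111011
= 11111011


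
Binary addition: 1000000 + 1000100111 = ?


Align and add column by column (LSB to MSB, carry propagating):
  00001000000
+ 01000100111
  -----------
  col 0: 0 + 1 + 0 (carry in) = 1 → bit 1, carry out 0
  col 1: 0 + 1 + 0 (carry in) = 1 → bit 1, carry out 0
  col 2: 0 + 1 + 0 (carry in) = 1 → bit 1, carry out 0
  col 3: 0 + 0 + 0 (carry in) = 0 → bit 0, carry out 0
  col 4: 0 + 0 + 0 (carry in) = 0 → bit 0, carry out 0
  col 5: 0 + 1 + 0 (carry in) = 1 → bit 1, carry out 0
  col 6: 1 + 0 + 0 (carry in) = 1 → bit 1, carry out 0
  col 7: 0 + 0 + 0 (carry in) = 0 → bit 0, carry out 0
  col 8: 0 + 0 + 0 (carry in) = 0 → bit 0, carry out 0
  col 9: 0 + 1 + 0 (carry in) = 1 → bit 1, carry out 0
  col 10: 0 + 0 + 0 (carry in) = 0 → bit 0, carry out 0
Reading bits MSB→LSB: 01001100111
Strip leading zeros: 1001100111
= 1001100111


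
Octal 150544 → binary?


Each octal digit → 3 binary bits:
  1 = 001
  5 = 101
  0 = 000
  5 = 101
  4 = 100
  4 = 100
Concatenate: 001 101 000 101 100 100
= 001101000101100100


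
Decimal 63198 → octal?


Divide by 8 repeatedly:
63198 ÷ 8 = 7899 remainder 6
7899 ÷ 8 = 987 remainder 3
987 ÷ 8 = 123 remainder 3
123 ÷ 8 = 15 remainder 3
15 ÷ 8 = 1 remainder 7
1 ÷ 8 = 0 remainder 1
Reading remainders bottom-up:
= 0o173336


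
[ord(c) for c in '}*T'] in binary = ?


String: '}*T'  (3 characters)
Per-character ASCII lookup:
  '}': special character: '}' = 125 → 1111101
  '*': special character: '*' = 42 → 101010
  'T': uppercase starts at 65: 'T' = 65 + 19 = 84 → 1010100
= 1111101 101010 1010100


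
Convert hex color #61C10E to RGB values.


Hex: #61C10E
R = 61₁₆ = 97
G = C1₁₆ = 193
B = 0E₁₆ = 14
= RGB(97, 193, 14)


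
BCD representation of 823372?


Each digit → 4-bit binary:
  8 → 1000
  2 → 0010
  3 → 0011
  3 → 0011
  7 → 0111
  2 → 0010
= 1000 0010 0011 0011 0111 0010


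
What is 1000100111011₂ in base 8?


Group into 3-bit groups: 001000100111011
  001 = 1
  000 = 0
  100 = 4
  111 = 7
  011 = 3
= 0o10473


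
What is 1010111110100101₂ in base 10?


Positional values:
Bit 0: 1 × 2^0 = 1
Bit 2: 1 × 2^2 = 4
Bit 5: 1 × 2^5 = 32
Bit 7: 1 × 2^7 = 128
Bit 8: 1 × 2^8 = 256
Bit 9: 1 × 2^9 = 512
Bit 10: 1 × 2^10 = 1024
Bit 11: 1 × 2^11 = 2048
Bit 13: 1 × 2^13 = 8192
Bit 15: 1 × 2^15 = 32768
Sum = 1 + 4 + 32 + 128 + 256 + 512 + 1024 + 2048 + 8192 + 32768
= 44965


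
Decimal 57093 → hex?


Divide by 16 repeatedly:
57093 ÷ 16 = 3568 remainder 5 (5)
3568 ÷ 16 = 223 remainder 0 (0)
223 ÷ 16 = 13 remainder 15 (F)
13 ÷ 16 = 0 remainder 13 (D)
Reading remainders bottom-up:
= 0xDF05


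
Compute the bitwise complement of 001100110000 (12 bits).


Original: 001100110000
Invert all bits:
  bit 0: 0 → 1
  bit 1: 0 → 1
  bit 2: 1 → 0
  bit 3: 1 → 0
  bit 4: 0 → 1
  bit 5: 0 → 1
  bit 6: 1 → 0
  bit 7: 1 → 0
  bit 8: 0 → 1
  bit 9: 0 → 1
  bit 10: 0 → 1
  bit 11: 0 → 1
= 110011001111


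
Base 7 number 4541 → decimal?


Positional values (base 7):
  1 × 7^0 = 1 × 1 = 1
  4 × 7^1 = 4 × 7 = 28
  5 × 7^2 = 5 × 49 = 245
  4 × 7^3 = 4 × 343 = 1372
Sum = 1 + 28 + 245 + 1372
= 1646


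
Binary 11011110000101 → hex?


Group into 4-bit nibbles: 0011011110000101
  0011 = 3
  0111 = 7
  1000 = 8
  0101 = 5
= 0x3785


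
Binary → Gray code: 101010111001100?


Binary: 101010111001100
Gray code: G = B XOR (B >> 1)
B >> 1 = 010101011100110
101010111001100 XOR 010101011100110:
  1 XOR 0 = 1
  0 XOR 1 = 1
  1 XOR 0 = 1
  0 XOR 1 = 1
  1 XOR 0 = 1
  0 XOR 1 = 1
  1 XOR 0 = 1
  1 XOR 1 = 0
  1 XOR 1 = 0
  0 XOR 1 = 1
  0 XOR 0 = 0
  1 XOR 0 = 1
  1 XOR 1 = 0
  0 XOR 1 = 1
  0 XOR 0 = 0
= 111111100101010


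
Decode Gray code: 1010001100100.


Gray code: 1010001100100
MSB stays the same: 1
Each subsequent bit = prev_binary XOR current_gray:
  B[1] = 1 XOR 0 = 1
  B[2] = 1 XOR 1 = 0
  B[3] = 0 XOR 0 = 0
  B[4] = 0 XOR 0 = 0
  B[5] = 0 XOR 0 = 0
  B[6] = 0 XOR 1 = 1
  B[7] = 1 XOR 1 = 0
  B[8] = 0 XOR 0 = 0
  B[9] = 0 XOR 0 = 0
  B[10] = 0 XOR 1 = 1
  B[11] = 1 XOR 0 = 1
  B[12] = 1 XOR 0 = 1
= 1100001000111 (6215 decimal)


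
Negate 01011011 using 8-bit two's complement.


Original: 01011011
Step 1 - Invert all bits: 10100100
Step 2 - Add 1: 10100100 + 1
= 10100101 (represents -91)


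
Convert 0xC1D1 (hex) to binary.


Each hex digit → 4 binary bits:
  C = 1100
  1 = 0001
  D = 1101
  1 = 0001
Concatenate: 1100 0001 1101 0001
= 1100000111010001


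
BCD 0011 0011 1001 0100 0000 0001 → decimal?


Each 4-bit group → digit:
  0011 → 3
  0011 → 3
  1001 → 9
  0100 → 4
  0000 → 0
  0001 → 1
= 339401


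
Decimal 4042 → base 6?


Divide by 6 repeatedly:
4042 ÷ 6 = 673 remainder 4
673 ÷ 6 = 112 remainder 1
112 ÷ 6 = 18 remainder 4
18 ÷ 6 = 3 remainder 0
3 ÷ 6 = 0 remainder 3
Reading remainders bottom-up:
= 30414


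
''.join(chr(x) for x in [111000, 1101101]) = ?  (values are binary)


Codes (binary): 111000 1101101
Per-code ASCII lookup:
  111000 = 56  (range 48-57: digits, 56 - 48 = 8) → '8'
  1101101 = 109  (range 97-122: lowercase, 109 - 97 = 12) → 'm'
= '8m'


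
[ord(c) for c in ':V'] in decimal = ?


String: ':V'  (2 characters)
Per-character ASCII lookup:
  ':': special character: ':' = 58
  'V': uppercase starts at 65: 'V' = 65 + 21 = 86
= 58 86


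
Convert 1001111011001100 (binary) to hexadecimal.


Group into 4-bit nibbles: 1001111011001100
  1001 = 9
  1110 = E
  1100 = C
  1100 = C
= 0x9ECC


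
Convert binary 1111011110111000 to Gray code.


Binary: 1111011110111000
Gray code: G = B XOR (B >> 1)
B >> 1 = 0111101111011100
1111011110111000 XOR 0111101111011100:
  1 XOR 0 = 1
  1 XOR 1 = 0
  1 XOR 1 = 0
  1 XOR 1 = 0
  0 XOR 1 = 1
  1 XOR 0 = 1
  1 XOR 1 = 0
  1 XOR 1 = 0
  1 XOR 1 = 0
  0 XOR 1 = 1
  1 XOR 0 = 1
  1 XOR 1 = 0
  1 XOR 1 = 0
  0 XOR 1 = 1
  0 XOR 0 = 0
  0 XOR 0 = 0
= 1000110001100100


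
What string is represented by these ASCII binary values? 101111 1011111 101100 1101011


Codes (binary): 101111 1011111 101100 1101011
Per-code ASCII lookup:
  101111 = 47  (special character) → '/'
  1011111 = 95  (special character) → '_'
  101100 = 44  (special character) → ','
  1101011 = 107  (range 97-122: lowercase, 107 - 97 = 10) → 'k'
= '/_,k'


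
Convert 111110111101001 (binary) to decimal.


Positional values:
Bit 0: 1 × 2^0 = 1
Bit 3: 1 × 2^3 = 8
Bit 5: 1 × 2^5 = 32
Bit 6: 1 × 2^6 = 64
Bit 7: 1 × 2^7 = 128
Bit 8: 1 × 2^8 = 256
Bit 10: 1 × 2^10 = 1024
Bit 11: 1 × 2^11 = 2048
Bit 12: 1 × 2^12 = 4096
Bit 13: 1 × 2^13 = 8192
Bit 14: 1 × 2^14 = 16384
Sum = 1 + 8 + 32 + 64 + 128 + 256 + 1024 + 2048 + 4096 + 8192 + 16384
= 32233


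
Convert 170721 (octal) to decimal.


Positional values:
Position 0: 1 × 8^0 = 1
Position 1: 2 × 8^1 = 16
Position 2: 7 × 8^2 = 448
Position 3: 0 × 8^3 = 0
Position 4: 7 × 8^4 = 28672
Position 5: 1 × 8^5 = 32768
Sum = 1 + 16 + 448 + 0 + 28672 + 32768
= 61905


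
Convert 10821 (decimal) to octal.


Divide by 8 repeatedly:
10821 ÷ 8 = 1352 remainder 5
1352 ÷ 8 = 169 remainder 0
169 ÷ 8 = 21 remainder 1
21 ÷ 8 = 2 remainder 5
2 ÷ 8 = 0 remainder 2
Reading remainders bottom-up:
= 0o25105


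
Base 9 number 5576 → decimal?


Positional values (base 9):
  6 × 9^0 = 6 × 1 = 6
  7 × 9^1 = 7 × 9 = 63
  5 × 9^2 = 5 × 81 = 405
  5 × 9^3 = 5 × 729 = 3645
Sum = 6 + 63 + 405 + 3645
= 4119


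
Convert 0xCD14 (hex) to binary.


Each hex digit → 4 binary bits:
  C = 1100
  D = 1101
  1 = 0001
  4 = 0100
Concatenate: 1100 1101 0001 0100
= 1100110100010100


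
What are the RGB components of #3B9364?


Hex: #3B9364
R = 3B₁₆ = 59
G = 93₁₆ = 147
B = 64₁₆ = 100
= RGB(59, 147, 100)


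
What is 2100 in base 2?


Divide by 2 repeatedly:
2100 ÷ 2 = 1050 remainder 0
1050 ÷ 2 = 525 remainder 0
525 ÷ 2 = 262 remainder 1
262 ÷ 2 = 131 remainder 0
131 ÷ 2 = 65 remainder 1
65 ÷ 2 = 32 remainder 1
32 ÷ 2 = 16 remainder 0
16 ÷ 2 = 8 remainder 0
8 ÷ 2 = 4 remainder 0
4 ÷ 2 = 2 remainder 0
2 ÷ 2 = 1 remainder 0
1 ÷ 2 = 0 remainder 1
Reading remainders bottom-up:
= 100000110100


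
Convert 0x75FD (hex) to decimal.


Positional values:
Position 0: D × 16^0 = 13 × 1 = 13
Position 1: F × 16^1 = 15 × 16 = 240
Position 2: 5 × 16^2 = 5 × 256 = 1280
Position 3: 7 × 16^3 = 7 × 4096 = 28672
Sum = 13 + 240 + 1280 + 28672
= 30205


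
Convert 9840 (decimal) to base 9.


Divide by 9 repeatedly:
9840 ÷ 9 = 1093 remainder 3
1093 ÷ 9 = 121 remainder 4
121 ÷ 9 = 13 remainder 4
13 ÷ 9 = 1 remainder 4
1 ÷ 9 = 0 remainder 1
Reading remainders bottom-up:
= 14443


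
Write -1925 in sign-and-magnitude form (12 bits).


Sign bit: 1 (negative)
Magnitude: 1925 = 11110000101
= 111110000101


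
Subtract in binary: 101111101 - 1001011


Align and subtract column by column (LSB to MSB, borrowing when needed):
  101111101
- 001001011
  ---------
  col 0: (1 - 0 borrow-in) - 1 → 1 - 1 = 0, borrow out 0
  col 1: (0 - 0 borrow-in) - 1 → borrow from next column: (0+2) - 1 = 1, borrow out 1
  col 2: (1 - 1 borrow-in) - 0 → 0 - 0 = 0, borrow out 0
  col 3: (1 - 0 borrow-in) - 1 → 1 - 1 = 0, borrow out 0
  col 4: (1 - 0 borrow-in) - 0 → 1 - 0 = 1, borrow out 0
  col 5: (1 - 0 borrow-in) - 0 → 1 - 0 = 1, borrow out 0
  col 6: (1 - 0 borrow-in) - 1 → 1 - 1 = 0, borrow out 0
  col 7: (0 - 0 borrow-in) - 0 → 0 - 0 = 0, borrow out 0
  col 8: (1 - 0 borrow-in) - 0 → 1 - 0 = 1, borrow out 0
Reading bits MSB→LSB: 100110010
Strip leading zeros: 100110010
= 100110010


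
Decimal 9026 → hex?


Divide by 16 repeatedly:
9026 ÷ 16 = 564 remainder 2 (2)
564 ÷ 16 = 35 remainder 4 (4)
35 ÷ 16 = 2 remainder 3 (3)
2 ÷ 16 = 0 remainder 2 (2)
Reading remainders bottom-up:
= 0x2342


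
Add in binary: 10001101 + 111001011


Align and add column by column (LSB to MSB, carry propagating):
  0010001101
+ 0111001011
  ----------
  col 0: 1 + 1 + 0 (carry in) = 2 → bit 0, carry out 1
  col 1: 0 + 1 + 1 (carry in) = 2 → bit 0, carry out 1
  col 2: 1 + 0 + 1 (carry in) = 2 → bit 0, carry out 1
  col 3: 1 + 1 + 1 (carry in) = 3 → bit 1, carry out 1
  col 4: 0 + 0 + 1 (carry in) = 1 → bit 1, carry out 0
  col 5: 0 + 0 + 0 (carry in) = 0 → bit 0, carry out 0
  col 6: 0 + 1 + 0 (carry in) = 1 → bit 1, carry out 0
  col 7: 1 + 1 + 0 (carry in) = 2 → bit 0, carry out 1
  col 8: 0 + 1 + 1 (carry in) = 2 → bit 0, carry out 1
  col 9: 0 + 0 + 1 (carry in) = 1 → bit 1, carry out 0
Reading bits MSB→LSB: 1001011000
Strip leading zeros: 1001011000
= 1001011000


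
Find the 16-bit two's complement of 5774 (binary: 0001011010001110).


Original: 0001011010001110
Step 1 - Invert all bits: 1110100101110001
Step 2 - Add 1: 1110100101110001 + 1
= 1110100101110010 (represents -5774)


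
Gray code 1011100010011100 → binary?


Gray code: 1011100010011100
MSB stays the same: 1
Each subsequent bit = prev_binary XOR current_gray:
  B[1] = 1 XOR 0 = 1
  B[2] = 1 XOR 1 = 0
  B[3] = 0 XOR 1 = 1
  B[4] = 1 XOR 1 = 0
  B[5] = 0 XOR 0 = 0
  B[6] = 0 XOR 0 = 0
  B[7] = 0 XOR 0 = 0
  B[8] = 0 XOR 1 = 1
  B[9] = 1 XOR 0 = 1
  B[10] = 1 XOR 0 = 1
  B[11] = 1 XOR 1 = 0
  B[12] = 0 XOR 1 = 1
  B[13] = 1 XOR 1 = 0
  B[14] = 0 XOR 0 = 0
  B[15] = 0 XOR 0 = 0
= 1101000011101000 (53480 decimal)


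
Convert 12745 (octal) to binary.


Each octal digit → 3 binary bits:
  1 = 001
  2 = 010
  7 = 111
  4 = 100
  5 = 101
Concatenate: 001 010 111 100 101
= 001010111100101


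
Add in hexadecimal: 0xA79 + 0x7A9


Align and add column by column (LSB to MSB, each column mod 16 with carry):
  0A79
+ 07A9
  ----
  col 0: 9(9) + 9(9) + 0 (carry in) = 18 → 2(2), carry out 1
  col 1: 7(7) + A(10) + 1 (carry in) = 18 → 2(2), carry out 1
  col 2: A(10) + 7(7) + 1 (carry in) = 18 → 2(2), carry out 1
  col 3: 0(0) + 0(0) + 1 (carry in) = 1 → 1(1), carry out 0
Reading digits MSB→LSB: 1222
Strip leading zeros: 1222
= 0x1222


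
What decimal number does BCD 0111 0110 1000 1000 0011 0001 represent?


Each 4-bit group → digit:
  0111 → 7
  0110 → 6
  1000 → 8
  1000 → 8
  0011 → 3
  0001 → 1
= 768831


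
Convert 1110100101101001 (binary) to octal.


Group into 3-bit groups: 001110100101101001
  001 = 1
  110 = 6
  100 = 4
  101 = 5
  101 = 5
  001 = 1
= 0o164551


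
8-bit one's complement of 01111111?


Original: 01111111
Invert all bits:
  bit 0: 0 → 1
  bit 1: 1 → 0
  bit 2: 1 → 0
  bit 3: 1 → 0
  bit 4: 1 → 0
  bit 5: 1 → 0
  bit 6: 1 → 0
  bit 7: 1 → 0
= 10000000


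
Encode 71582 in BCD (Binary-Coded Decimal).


Each digit → 4-bit binary:
  7 → 0111
  1 → 0001
  5 → 0101
  8 → 1000
  2 → 0010
= 0111 0001 0101 1000 0010


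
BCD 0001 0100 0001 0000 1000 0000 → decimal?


Each 4-bit group → digit:
  0001 → 1
  0100 → 4
  0001 → 1
  0000 → 0
  1000 → 8
  0000 → 0
= 141080


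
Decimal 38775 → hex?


Divide by 16 repeatedly:
38775 ÷ 16 = 2423 remainder 7 (7)
2423 ÷ 16 = 151 remainder 7 (7)
151 ÷ 16 = 9 remainder 7 (7)
9 ÷ 16 = 0 remainder 9 (9)
Reading remainders bottom-up:
= 0x9777


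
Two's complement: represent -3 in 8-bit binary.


Original: 00000011
Step 1 - Invert all bits: 11111100
Step 2 - Add 1: 11111100 + 1
= 11111101 (represents -3)


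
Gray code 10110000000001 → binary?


Gray code: 10110000000001
MSB stays the same: 1
Each subsequent bit = prev_binary XOR current_gray:
  B[1] = 1 XOR 0 = 1
  B[2] = 1 XOR 1 = 0
  B[3] = 0 XOR 1 = 1
  B[4] = 1 XOR 0 = 1
  B[5] = 1 XOR 0 = 1
  B[6] = 1 XOR 0 = 1
  B[7] = 1 XOR 0 = 1
  B[8] = 1 XOR 0 = 1
  B[9] = 1 XOR 0 = 1
  B[10] = 1 XOR 0 = 1
  B[11] = 1 XOR 0 = 1
  B[12] = 1 XOR 0 = 1
  B[13] = 1 XOR 1 = 0
= 11011111111110 (14334 decimal)


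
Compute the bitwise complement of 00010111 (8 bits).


Original: 00010111
Invert all bits:
  bit 0: 0 → 1
  bit 1: 0 → 1
  bit 2: 0 → 1
  bit 3: 1 → 0
  bit 4: 0 → 1
  bit 5: 1 → 0
  bit 6: 1 → 0
  bit 7: 1 → 0
= 11101000


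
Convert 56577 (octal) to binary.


Each octal digit → 3 binary bits:
  5 = 101
  6 = 110
  5 = 101
  7 = 111
  7 = 111
Concatenate: 101 110 101 111 111
= 101110101111111


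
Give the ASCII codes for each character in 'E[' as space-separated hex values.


String: 'E['  (2 characters)
Per-character ASCII lookup:
  'E': uppercase starts at 65: 'E' = 65 + 4 = 69 → 0x45
  '[': special character: '[' = 91 → 0x5B
= 0x45 0x5B


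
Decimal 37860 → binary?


Divide by 2 repeatedly:
37860 ÷ 2 = 18930 remainder 0
18930 ÷ 2 = 9465 remainder 0
9465 ÷ 2 = 4732 remainder 1
4732 ÷ 2 = 2366 remainder 0
2366 ÷ 2 = 1183 remainder 0
1183 ÷ 2 = 591 remainder 1
591 ÷ 2 = 295 remainder 1
295 ÷ 2 = 147 remainder 1
147 ÷ 2 = 73 remainder 1
73 ÷ 2 = 36 remainder 1
36 ÷ 2 = 18 remainder 0
18 ÷ 2 = 9 remainder 0
9 ÷ 2 = 4 remainder 1
4 ÷ 2 = 2 remainder 0
2 ÷ 2 = 1 remainder 0
1 ÷ 2 = 0 remainder 1
Reading remainders bottom-up:
= 1001001111100100


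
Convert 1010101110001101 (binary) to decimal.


Positional values:
Bit 0: 1 × 2^0 = 1
Bit 2: 1 × 2^2 = 4
Bit 3: 1 × 2^3 = 8
Bit 7: 1 × 2^7 = 128
Bit 8: 1 × 2^8 = 256
Bit 9: 1 × 2^9 = 512
Bit 11: 1 × 2^11 = 2048
Bit 13: 1 × 2^13 = 8192
Bit 15: 1 × 2^15 = 32768
Sum = 1 + 4 + 8 + 128 + 256 + 512 + 2048 + 8192 + 32768
= 43917


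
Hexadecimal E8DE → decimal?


Positional values:
Position 0: E × 16^0 = 14 × 1 = 14
Position 1: D × 16^1 = 13 × 16 = 208
Position 2: 8 × 16^2 = 8 × 256 = 2048
Position 3: E × 16^3 = 14 × 4096 = 57344
Sum = 14 + 208 + 2048 + 57344
= 59614


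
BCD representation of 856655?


Each digit → 4-bit binary:
  8 → 1000
  5 → 0101
  6 → 0110
  6 → 0110
  5 → 0101
  5 → 0101
= 1000 0101 0110 0110 0101 0101


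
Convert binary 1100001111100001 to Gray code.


Binary: 1100001111100001
Gray code: G = B XOR (B >> 1)
B >> 1 = 0110000111110000
1100001111100001 XOR 0110000111110000:
  1 XOR 0 = 1
  1 XOR 1 = 0
  0 XOR 1 = 1
  0 XOR 0 = 0
  0 XOR 0 = 0
  0 XOR 0 = 0
  1 XOR 0 = 1
  1 XOR 1 = 0
  1 XOR 1 = 0
  1 XOR 1 = 0
  1 XOR 1 = 0
  0 XOR 1 = 1
  0 XOR 0 = 0
  0 XOR 0 = 0
  0 XOR 0 = 0
  1 XOR 0 = 1
= 1010001000010001


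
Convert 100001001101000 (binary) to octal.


Group into 3-bit groups: 100001001101000
  100 = 4
  001 = 1
  001 = 1
  101 = 5
  000 = 0
= 0o41150


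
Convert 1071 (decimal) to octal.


Divide by 8 repeatedly:
1071 ÷ 8 = 133 remainder 7
133 ÷ 8 = 16 remainder 5
16 ÷ 8 = 2 remainder 0
2 ÷ 8 = 0 remainder 2
Reading remainders bottom-up:
= 0o2057


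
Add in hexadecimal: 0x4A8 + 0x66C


Align and add column by column (LSB to MSB, each column mod 16 with carry):
  04A8
+ 066C
  ----
  col 0: 8(8) + C(12) + 0 (carry in) = 20 → 4(4), carry out 1
  col 1: A(10) + 6(6) + 1 (carry in) = 17 → 1(1), carry out 1
  col 2: 4(4) + 6(6) + 1 (carry in) = 11 → B(11), carry out 0
  col 3: 0(0) + 0(0) + 0 (carry in) = 0 → 0(0), carry out 0
Reading digits MSB→LSB: 0B14
Strip leading zeros: B14
= 0xB14


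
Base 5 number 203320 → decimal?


Positional values (base 5):
  0 × 5^0 = 0 × 1 = 0
  2 × 5^1 = 2 × 5 = 10
  3 × 5^2 = 3 × 25 = 75
  3 × 5^3 = 3 × 125 = 375
  0 × 5^4 = 0 × 625 = 0
  2 × 5^5 = 2 × 3125 = 6250
Sum = 0 + 10 + 75 + 375 + 0 + 6250
= 6710


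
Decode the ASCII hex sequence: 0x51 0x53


Codes (hex): 0x51 0x53
Per-code ASCII lookup:
  0x51 = 81  (range 65-90: uppercase, 81 - 65 = 16) → 'Q'
  0x53 = 83  (range 65-90: uppercase, 83 - 65 = 18) → 'S'
= 'QS'


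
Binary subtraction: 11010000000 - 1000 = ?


Align and subtract column by column (LSB to MSB, borrowing when needed):
  11010000000
- 00000001000
  -----------
  col 0: (0 - 0 borrow-in) - 0 → 0 - 0 = 0, borrow out 0
  col 1: (0 - 0 borrow-in) - 0 → 0 - 0 = 0, borrow out 0
  col 2: (0 - 0 borrow-in) - 0 → 0 - 0 = 0, borrow out 0
  col 3: (0 - 0 borrow-in) - 1 → borrow from next column: (0+2) - 1 = 1, borrow out 1
  col 4: (0 - 1 borrow-in) - 0 → borrow from next column: (-1+2) - 0 = 1, borrow out 1
  col 5: (0 - 1 borrow-in) - 0 → borrow from next column: (-1+2) - 0 = 1, borrow out 1
  col 6: (0 - 1 borrow-in) - 0 → borrow from next column: (-1+2) - 0 = 1, borrow out 1
  col 7: (1 - 1 borrow-in) - 0 → 0 - 0 = 0, borrow out 0
  col 8: (0 - 0 borrow-in) - 0 → 0 - 0 = 0, borrow out 0
  col 9: (1 - 0 borrow-in) - 0 → 1 - 0 = 1, borrow out 0
  col 10: (1 - 0 borrow-in) - 0 → 1 - 0 = 1, borrow out 0
Reading bits MSB→LSB: 11001111000
Strip leading zeros: 11001111000
= 11001111000


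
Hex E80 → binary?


Each hex digit → 4 binary bits:
  E = 1110
  8 = 1000
  0 = 0000
Concatenate: 1110 1000 0000
= 111010000000


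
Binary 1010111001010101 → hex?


Group into 4-bit nibbles: 1010111001010101
  1010 = A
  1110 = E
  0101 = 5
  0101 = 5
= 0xAE55


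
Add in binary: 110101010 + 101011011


Align and add column by column (LSB to MSB, carry propagating):
  0110101010
+ 0101011011
  ----------
  col 0: 0 + 1 + 0 (carry in) = 1 → bit 1, carry out 0
  col 1: 1 + 1 + 0 (carry in) = 2 → bit 0, carry out 1
  col 2: 0 + 0 + 1 (carry in) = 1 → bit 1, carry out 0
  col 3: 1 + 1 + 0 (carry in) = 2 → bit 0, carry out 1
  col 4: 0 + 1 + 1 (carry in) = 2 → bit 0, carry out 1
  col 5: 1 + 0 + 1 (carry in) = 2 → bit 0, carry out 1
  col 6: 0 + 1 + 1 (carry in) = 2 → bit 0, carry out 1
  col 7: 1 + 0 + 1 (carry in) = 2 → bit 0, carry out 1
  col 8: 1 + 1 + 1 (carry in) = 3 → bit 1, carry out 1
  col 9: 0 + 0 + 1 (carry in) = 1 → bit 1, carry out 0
Reading bits MSB→LSB: 1100000101
Strip leading zeros: 1100000101
= 1100000101


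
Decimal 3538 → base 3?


Divide by 3 repeatedly:
3538 ÷ 3 = 1179 remainder 1
1179 ÷ 3 = 393 remainder 0
393 ÷ 3 = 131 remainder 0
131 ÷ 3 = 43 remainder 2
43 ÷ 3 = 14 remainder 1
14 ÷ 3 = 4 remainder 2
4 ÷ 3 = 1 remainder 1
1 ÷ 3 = 0 remainder 1
Reading remainders bottom-up:
= 11212001


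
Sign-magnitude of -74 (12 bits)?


Sign bit: 1 (negative)
Magnitude: 74 = 00001001010
= 100001001010


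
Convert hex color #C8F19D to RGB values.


Hex: #C8F19D
R = C8₁₆ = 200
G = F1₁₆ = 241
B = 9D₁₆ = 157
= RGB(200, 241, 157)


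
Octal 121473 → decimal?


Positional values:
Position 0: 3 × 8^0 = 3
Position 1: 7 × 8^1 = 56
Position 2: 4 × 8^2 = 256
Position 3: 1 × 8^3 = 512
Position 4: 2 × 8^4 = 8192
Position 5: 1 × 8^5 = 32768
Sum = 3 + 56 + 256 + 512 + 8192 + 32768
= 41787


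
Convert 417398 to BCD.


Each digit → 4-bit binary:
  4 → 0100
  1 → 0001
  7 → 0111
  3 → 0011
  9 → 1001
  8 → 1000
= 0100 0001 0111 0011 1001 1000


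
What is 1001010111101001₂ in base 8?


Group into 3-bit groups: 001001010111101001
  001 = 1
  001 = 1
  010 = 2
  111 = 7
  101 = 5
  001 = 1
= 0o112751


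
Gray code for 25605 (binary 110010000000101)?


Binary: 110010000000101
Gray code: G = B XOR (B >> 1)
B >> 1 = 011001000000010
110010000000101 XOR 011001000000010:
  1 XOR 0 = 1
  1 XOR 1 = 0
  0 XOR 1 = 1
  0 XOR 0 = 0
  1 XOR 0 = 1
  0 XOR 1 = 1
  0 XOR 0 = 0
  0 XOR 0 = 0
  0 XOR 0 = 0
  0 XOR 0 = 0
  0 XOR 0 = 0
  0 XOR 0 = 0
  1 XOR 0 = 1
  0 XOR 1 = 1
  1 XOR 0 = 1
= 101011000000111


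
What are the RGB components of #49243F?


Hex: #49243F
R = 49₁₆ = 73
G = 24₁₆ = 36
B = 3F₁₆ = 63
= RGB(73, 36, 63)


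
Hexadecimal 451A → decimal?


Positional values:
Position 0: A × 16^0 = 10 × 1 = 10
Position 1: 1 × 16^1 = 1 × 16 = 16
Position 2: 5 × 16^2 = 5 × 256 = 1280
Position 3: 4 × 16^3 = 4 × 4096 = 16384
Sum = 10 + 16 + 1280 + 16384
= 17690


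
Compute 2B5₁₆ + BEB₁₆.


Align and add column by column (LSB to MSB, each column mod 16 with carry):
  02B5
+ 0BEB
  ----
  col 0: 5(5) + B(11) + 0 (carry in) = 16 → 0(0), carry out 1
  col 1: B(11) + E(14) + 1 (carry in) = 26 → A(10), carry out 1
  col 2: 2(2) + B(11) + 1 (carry in) = 14 → E(14), carry out 0
  col 3: 0(0) + 0(0) + 0 (carry in) = 0 → 0(0), carry out 0
Reading digits MSB→LSB: 0EA0
Strip leading zeros: EA0
= 0xEA0


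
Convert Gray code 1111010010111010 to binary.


Gray code: 1111010010111010
MSB stays the same: 1
Each subsequent bit = prev_binary XOR current_gray:
  B[1] = 1 XOR 1 = 0
  B[2] = 0 XOR 1 = 1
  B[3] = 1 XOR 1 = 0
  B[4] = 0 XOR 0 = 0
  B[5] = 0 XOR 1 = 1
  B[6] = 1 XOR 0 = 1
  B[7] = 1 XOR 0 = 1
  B[8] = 1 XOR 1 = 0
  B[9] = 0 XOR 0 = 0
  B[10] = 0 XOR 1 = 1
  B[11] = 1 XOR 1 = 0
  B[12] = 0 XOR 1 = 1
  B[13] = 1 XOR 0 = 1
  B[14] = 1 XOR 1 = 0
  B[15] = 0 XOR 0 = 0
= 1010011100101100 (42796 decimal)


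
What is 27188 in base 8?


Divide by 8 repeatedly:
27188 ÷ 8 = 3398 remainder 4
3398 ÷ 8 = 424 remainder 6
424 ÷ 8 = 53 remainder 0
53 ÷ 8 = 6 remainder 5
6 ÷ 8 = 0 remainder 6
Reading remainders bottom-up:
= 0o65064


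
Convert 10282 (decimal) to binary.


Divide by 2 repeatedly:
10282 ÷ 2 = 5141 remainder 0
5141 ÷ 2 = 2570 remainder 1
2570 ÷ 2 = 1285 remainder 0
1285 ÷ 2 = 642 remainder 1
642 ÷ 2 = 321 remainder 0
321 ÷ 2 = 160 remainder 1
160 ÷ 2 = 80 remainder 0
80 ÷ 2 = 40 remainder 0
40 ÷ 2 = 20 remainder 0
20 ÷ 2 = 10 remainder 0
10 ÷ 2 = 5 remainder 0
5 ÷ 2 = 2 remainder 1
2 ÷ 2 = 1 remainder 0
1 ÷ 2 = 0 remainder 1
Reading remainders bottom-up:
= 10100000101010


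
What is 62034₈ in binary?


Each octal digit → 3 binary bits:
  6 = 110
  2 = 010
  0 = 000
  3 = 011
  4 = 100
Concatenate: 110 010 000 011 100
= 110010000011100


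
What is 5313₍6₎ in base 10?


Positional values (base 6):
  3 × 6^0 = 3 × 1 = 3
  1 × 6^1 = 1 × 6 = 6
  3 × 6^2 = 3 × 36 = 108
  5 × 6^3 = 5 × 216 = 1080
Sum = 3 + 6 + 108 + 1080
= 1197


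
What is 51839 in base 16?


Divide by 16 repeatedly:
51839 ÷ 16 = 3239 remainder 15 (F)
3239 ÷ 16 = 202 remainder 7 (7)
202 ÷ 16 = 12 remainder 10 (A)
12 ÷ 16 = 0 remainder 12 (C)
Reading remainders bottom-up:
= 0xCA7F


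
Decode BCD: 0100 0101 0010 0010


Each 4-bit group → digit:
  0100 → 4
  0101 → 5
  0010 → 2
  0010 → 2
= 4522


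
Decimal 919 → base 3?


Divide by 3 repeatedly:
919 ÷ 3 = 306 remainder 1
306 ÷ 3 = 102 remainder 0
102 ÷ 3 = 34 remainder 0
34 ÷ 3 = 11 remainder 1
11 ÷ 3 = 3 remainder 2
3 ÷ 3 = 1 remainder 0
1 ÷ 3 = 0 remainder 1
Reading remainders bottom-up:
= 1021001


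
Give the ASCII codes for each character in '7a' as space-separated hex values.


String: '7a'  (2 characters)
Per-character ASCII lookup:
  '7': digits start at 48: '7' = 48 + 7 = 55 → 0x37
  'a': lowercase starts at 97: 'a' = 97 + 0 = 97 → 0x61
= 0x37 0x61


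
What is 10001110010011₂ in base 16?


Group into 4-bit nibbles: 0010001110010011
  0010 = 2
  0011 = 3
  1001 = 9
  0011 = 3
= 0x2393


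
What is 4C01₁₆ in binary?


Each hex digit → 4 binary bits:
  4 = 0100
  C = 1100
  0 = 0000
  1 = 0001
Concatenate: 0100 1100 0000 0001
= 0100110000000001


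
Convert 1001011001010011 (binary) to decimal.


Positional values:
Bit 0: 1 × 2^0 = 1
Bit 1: 1 × 2^1 = 2
Bit 4: 1 × 2^4 = 16
Bit 6: 1 × 2^6 = 64
Bit 9: 1 × 2^9 = 512
Bit 10: 1 × 2^10 = 1024
Bit 12: 1 × 2^12 = 4096
Bit 15: 1 × 2^15 = 32768
Sum = 1 + 2 + 16 + 64 + 512 + 1024 + 4096 + 32768
= 38483


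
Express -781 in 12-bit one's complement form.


Original: 001100001101
Invert all bits:
  bit 0: 0 → 1
  bit 1: 0 → 1
  bit 2: 1 → 0
  bit 3: 1 → 0
  bit 4: 0 → 1
  bit 5: 0 → 1
  bit 6: 0 → 1
  bit 7: 0 → 1
  bit 8: 1 → 0
  bit 9: 1 → 0
  bit 10: 0 → 1
  bit 11: 1 → 0
= 110011110010


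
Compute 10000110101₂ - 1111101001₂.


Align and subtract column by column (LSB to MSB, borrowing when needed):
  10000110101
- 01111101001
  -----------
  col 0: (1 - 0 borrow-in) - 1 → 1 - 1 = 0, borrow out 0
  col 1: (0 - 0 borrow-in) - 0 → 0 - 0 = 0, borrow out 0
  col 2: (1 - 0 borrow-in) - 0 → 1 - 0 = 1, borrow out 0
  col 3: (0 - 0 borrow-in) - 1 → borrow from next column: (0+2) - 1 = 1, borrow out 1
  col 4: (1 - 1 borrow-in) - 0 → 0 - 0 = 0, borrow out 0
  col 5: (1 - 0 borrow-in) - 1 → 1 - 1 = 0, borrow out 0
  col 6: (0 - 0 borrow-in) - 1 → borrow from next column: (0+2) - 1 = 1, borrow out 1
  col 7: (0 - 1 borrow-in) - 1 → borrow from next column: (-1+2) - 1 = 0, borrow out 1
  col 8: (0 - 1 borrow-in) - 1 → borrow from next column: (-1+2) - 1 = 0, borrow out 1
  col 9: (0 - 1 borrow-in) - 1 → borrow from next column: (-1+2) - 1 = 0, borrow out 1
  col 10: (1 - 1 borrow-in) - 0 → 0 - 0 = 0, borrow out 0
Reading bits MSB→LSB: 00001001100
Strip leading zeros: 1001100
= 1001100


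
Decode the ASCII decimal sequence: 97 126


Codes (decimal): 97 126
Per-code ASCII lookup:
  97  (range 97-122: lowercase, 97 - 97 = 0) → 'a'
  126  (special character) → '~'
= 'a~'


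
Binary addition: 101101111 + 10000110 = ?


Align and add column by column (LSB to MSB, carry propagating):
  0101101111
+ 0010000110
  ----------
  col 0: 1 + 0 + 0 (carry in) = 1 → bit 1, carry out 0
  col 1: 1 + 1 + 0 (carry in) = 2 → bit 0, carry out 1
  col 2: 1 + 1 + 1 (carry in) = 3 → bit 1, carry out 1
  col 3: 1 + 0 + 1 (carry in) = 2 → bit 0, carry out 1
  col 4: 0 + 0 + 1 (carry in) = 1 → bit 1, carry out 0
  col 5: 1 + 0 + 0 (carry in) = 1 → bit 1, carry out 0
  col 6: 1 + 0 + 0 (carry in) = 1 → bit 1, carry out 0
  col 7: 0 + 1 + 0 (carry in) = 1 → bit 1, carry out 0
  col 8: 1 + 0 + 0 (carry in) = 1 → bit 1, carry out 0
  col 9: 0 + 0 + 0 (carry in) = 0 → bit 0, carry out 0
Reading bits MSB→LSB: 0111110101
Strip leading zeros: 111110101
= 111110101


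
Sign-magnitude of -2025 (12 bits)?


Sign bit: 1 (negative)
Magnitude: 2025 = 11111101001
= 111111101001


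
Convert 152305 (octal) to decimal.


Positional values:
Position 0: 5 × 8^0 = 5
Position 1: 0 × 8^1 = 0
Position 2: 3 × 8^2 = 192
Position 3: 2 × 8^3 = 1024
Position 4: 5 × 8^4 = 20480
Position 5: 1 × 8^5 = 32768
Sum = 5 + 0 + 192 + 1024 + 20480 + 32768
= 54469


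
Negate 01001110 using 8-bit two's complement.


Original: 01001110
Step 1 - Invert all bits: 10110001
Step 2 - Add 1: 10110001 + 1
= 10110010 (represents -78)


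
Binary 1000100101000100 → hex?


Group into 4-bit nibbles: 1000100101000100
  1000 = 8
  1001 = 9
  0100 = 4
  0100 = 4
= 0x8944


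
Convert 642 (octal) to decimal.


Positional values:
Position 0: 2 × 8^0 = 2
Position 1: 4 × 8^1 = 32
Position 2: 6 × 8^2 = 384
Sum = 2 + 32 + 384
= 418


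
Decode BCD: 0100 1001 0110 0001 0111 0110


Each 4-bit group → digit:
  0100 → 4
  1001 → 9
  0110 → 6
  0001 → 1
  0111 → 7
  0110 → 6
= 496176


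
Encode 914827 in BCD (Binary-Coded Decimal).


Each digit → 4-bit binary:
  9 → 1001
  1 → 0001
  4 → 0100
  8 → 1000
  2 → 0010
  7 → 0111
= 1001 0001 0100 1000 0010 0111


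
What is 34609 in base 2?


Divide by 2 repeatedly:
34609 ÷ 2 = 17304 remainder 1
17304 ÷ 2 = 8652 remainder 0
8652 ÷ 2 = 4326 remainder 0
4326 ÷ 2 = 2163 remainder 0
2163 ÷ 2 = 1081 remainder 1
1081 ÷ 2 = 540 remainder 1
540 ÷ 2 = 270 remainder 0
270 ÷ 2 = 135 remainder 0
135 ÷ 2 = 67 remainder 1
67 ÷ 2 = 33 remainder 1
33 ÷ 2 = 16 remainder 1
16 ÷ 2 = 8 remainder 0
8 ÷ 2 = 4 remainder 0
4 ÷ 2 = 2 remainder 0
2 ÷ 2 = 1 remainder 0
1 ÷ 2 = 0 remainder 1
Reading remainders bottom-up:
= 1000011100110001


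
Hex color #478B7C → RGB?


Hex: #478B7C
R = 47₁₆ = 71
G = 8B₁₆ = 139
B = 7C₁₆ = 124
= RGB(71, 139, 124)


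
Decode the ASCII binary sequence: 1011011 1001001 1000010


Codes (binary): 1011011 1001001 1000010
Per-code ASCII lookup:
  1011011 = 91  (special character) → '['
  1001001 = 73  (range 65-90: uppercase, 73 - 65 = 8) → 'I'
  1000010 = 66  (range 65-90: uppercase, 66 - 65 = 1) → 'B'
= '[IB'
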